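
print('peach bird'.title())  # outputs Peach Bird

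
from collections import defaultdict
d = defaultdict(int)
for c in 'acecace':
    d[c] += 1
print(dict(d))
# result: {'a': 2, 'c': 3, 'e': 2}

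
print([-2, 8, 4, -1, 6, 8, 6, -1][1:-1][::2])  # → [8, -1, 8]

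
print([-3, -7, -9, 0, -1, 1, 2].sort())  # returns None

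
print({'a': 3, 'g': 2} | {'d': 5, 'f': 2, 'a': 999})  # {'a': 999, 'g': 2, 'd': 5, 'f': 2}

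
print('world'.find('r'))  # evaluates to 2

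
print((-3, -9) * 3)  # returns (-3, -9, -3, -9, -3, -9)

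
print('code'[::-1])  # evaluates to edoc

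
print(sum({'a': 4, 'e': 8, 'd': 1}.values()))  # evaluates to 13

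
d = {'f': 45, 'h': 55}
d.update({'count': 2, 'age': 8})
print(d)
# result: {'f': 45, 'h': 55, 'count': 2, 'age': 8}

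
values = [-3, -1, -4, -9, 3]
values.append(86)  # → [-3, -1, -4, -9, 3, 86]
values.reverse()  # [86, 3, -9, -4, -1, -3]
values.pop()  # -3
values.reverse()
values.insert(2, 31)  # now [-1, -4, 31, -9, 3, 86]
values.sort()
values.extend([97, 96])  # [-9, -4, -1, 3, 31, 86, 97, 96]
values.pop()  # 96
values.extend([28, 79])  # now [-9, -4, -1, 3, 31, 86, 97, 28, 79]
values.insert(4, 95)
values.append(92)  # [-9, -4, -1, 3, 95, 31, 86, 97, 28, 79, 92]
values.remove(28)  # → [-9, -4, -1, 3, 95, 31, 86, 97, 79, 92]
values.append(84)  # [-9, -4, -1, 3, 95, 31, 86, 97, 79, 92, 84]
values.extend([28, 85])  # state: [-9, -4, -1, 3, 95, 31, 86, 97, 79, 92, 84, 28, 85]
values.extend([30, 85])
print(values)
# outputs [-9, -4, -1, 3, 95, 31, 86, 97, 79, 92, 84, 28, 85, 30, 85]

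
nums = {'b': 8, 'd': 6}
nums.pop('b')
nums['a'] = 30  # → {'d': 6, 'a': 30}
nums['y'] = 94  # {'d': 6, 'a': 30, 'y': 94}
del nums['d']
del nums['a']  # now {'y': 94}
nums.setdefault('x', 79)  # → 79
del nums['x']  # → {'y': 94}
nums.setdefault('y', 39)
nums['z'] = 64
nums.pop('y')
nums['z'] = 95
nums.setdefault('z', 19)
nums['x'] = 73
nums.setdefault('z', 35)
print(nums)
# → {'z': 95, 'x': 73}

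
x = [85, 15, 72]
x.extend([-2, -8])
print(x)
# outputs [85, 15, 72, -2, -8]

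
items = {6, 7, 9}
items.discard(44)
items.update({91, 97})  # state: {6, 7, 9, 91, 97}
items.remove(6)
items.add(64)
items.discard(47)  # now {7, 9, 64, 91, 97}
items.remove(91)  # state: {7, 9, 64, 97}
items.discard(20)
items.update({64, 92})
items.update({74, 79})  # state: {7, 9, 64, 74, 79, 92, 97}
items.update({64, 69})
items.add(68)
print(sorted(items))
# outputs [7, 9, 64, 68, 69, 74, 79, 92, 97]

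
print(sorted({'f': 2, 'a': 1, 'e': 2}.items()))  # [('a', 1), ('e', 2), ('f', 2)]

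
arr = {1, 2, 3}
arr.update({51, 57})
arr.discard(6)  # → {1, 2, 3, 51, 57}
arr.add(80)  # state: {1, 2, 3, 51, 57, 80}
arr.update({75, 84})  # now {1, 2, 3, 51, 57, 75, 80, 84}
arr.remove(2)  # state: {1, 3, 51, 57, 75, 80, 84}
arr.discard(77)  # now {1, 3, 51, 57, 75, 80, 84}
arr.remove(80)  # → {1, 3, 51, 57, 75, 84}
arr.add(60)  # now {1, 3, 51, 57, 60, 75, 84}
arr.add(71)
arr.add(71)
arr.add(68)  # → {1, 3, 51, 57, 60, 68, 71, 75, 84}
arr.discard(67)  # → {1, 3, 51, 57, 60, 68, 71, 75, 84}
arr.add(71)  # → {1, 3, 51, 57, 60, 68, 71, 75, 84}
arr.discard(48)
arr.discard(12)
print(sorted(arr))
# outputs [1, 3, 51, 57, 60, 68, 71, 75, 84]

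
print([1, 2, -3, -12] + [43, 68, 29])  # [1, 2, -3, -12, 43, 68, 29]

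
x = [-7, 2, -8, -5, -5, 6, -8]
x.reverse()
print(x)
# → [-8, 6, -5, -5, -8, 2, -7]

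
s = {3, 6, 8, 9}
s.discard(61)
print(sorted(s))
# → [3, 6, 8, 9]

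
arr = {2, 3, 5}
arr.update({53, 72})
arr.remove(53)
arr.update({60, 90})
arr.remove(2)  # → {3, 5, 60, 72, 90}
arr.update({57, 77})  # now {3, 5, 57, 60, 72, 77, 90}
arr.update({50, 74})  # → {3, 5, 50, 57, 60, 72, 74, 77, 90}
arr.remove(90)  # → {3, 5, 50, 57, 60, 72, 74, 77}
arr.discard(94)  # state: {3, 5, 50, 57, 60, 72, 74, 77}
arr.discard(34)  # {3, 5, 50, 57, 60, 72, 74, 77}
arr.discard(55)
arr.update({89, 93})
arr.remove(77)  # {3, 5, 50, 57, 60, 72, 74, 89, 93}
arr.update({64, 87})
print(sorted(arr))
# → [3, 5, 50, 57, 60, 64, 72, 74, 87, 89, 93]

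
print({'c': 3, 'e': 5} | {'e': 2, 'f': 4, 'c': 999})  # {'c': 999, 'e': 2, 'f': 4}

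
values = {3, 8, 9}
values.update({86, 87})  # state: {3, 8, 9, 86, 87}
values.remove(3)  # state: {8, 9, 86, 87}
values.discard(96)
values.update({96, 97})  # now {8, 9, 86, 87, 96, 97}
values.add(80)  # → {8, 9, 80, 86, 87, 96, 97}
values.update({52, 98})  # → {8, 9, 52, 80, 86, 87, 96, 97, 98}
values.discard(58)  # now {8, 9, 52, 80, 86, 87, 96, 97, 98}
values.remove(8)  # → {9, 52, 80, 86, 87, 96, 97, 98}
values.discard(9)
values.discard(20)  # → {52, 80, 86, 87, 96, 97, 98}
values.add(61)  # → {52, 61, 80, 86, 87, 96, 97, 98}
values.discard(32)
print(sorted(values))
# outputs [52, 61, 80, 86, 87, 96, 97, 98]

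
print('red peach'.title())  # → Red Peach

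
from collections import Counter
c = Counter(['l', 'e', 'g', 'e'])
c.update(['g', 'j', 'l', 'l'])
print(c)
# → Counter({'l': 3, 'e': 2, 'g': 2, 'j': 1})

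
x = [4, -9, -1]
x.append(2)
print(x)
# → [4, -9, -1, 2]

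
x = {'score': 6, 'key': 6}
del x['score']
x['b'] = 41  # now {'key': 6, 'b': 41}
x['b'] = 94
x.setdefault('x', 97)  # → 97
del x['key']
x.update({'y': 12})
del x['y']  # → {'b': 94, 'x': 97}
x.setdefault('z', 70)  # 70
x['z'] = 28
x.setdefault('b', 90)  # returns 94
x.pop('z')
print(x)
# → {'b': 94, 'x': 97}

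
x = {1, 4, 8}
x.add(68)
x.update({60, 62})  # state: {1, 4, 8, 60, 62, 68}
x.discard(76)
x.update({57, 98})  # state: {1, 4, 8, 57, 60, 62, 68, 98}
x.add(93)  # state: {1, 4, 8, 57, 60, 62, 68, 93, 98}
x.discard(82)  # {1, 4, 8, 57, 60, 62, 68, 93, 98}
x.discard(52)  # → {1, 4, 8, 57, 60, 62, 68, 93, 98}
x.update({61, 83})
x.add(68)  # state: {1, 4, 8, 57, 60, 61, 62, 68, 83, 93, 98}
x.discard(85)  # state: {1, 4, 8, 57, 60, 61, 62, 68, 83, 93, 98}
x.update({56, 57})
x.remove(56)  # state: {1, 4, 8, 57, 60, 61, 62, 68, 83, 93, 98}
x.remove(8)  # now {1, 4, 57, 60, 61, 62, 68, 83, 93, 98}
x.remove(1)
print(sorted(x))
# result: [4, 57, 60, 61, 62, 68, 83, 93, 98]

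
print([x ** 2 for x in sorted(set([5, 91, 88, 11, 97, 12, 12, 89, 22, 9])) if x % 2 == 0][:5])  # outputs [144, 484, 7744]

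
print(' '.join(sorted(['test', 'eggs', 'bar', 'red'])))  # bar eggs red test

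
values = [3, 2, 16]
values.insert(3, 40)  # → [3, 2, 16, 40]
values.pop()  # 40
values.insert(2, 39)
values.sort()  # [2, 3, 16, 39]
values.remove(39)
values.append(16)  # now [2, 3, 16, 16]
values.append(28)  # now [2, 3, 16, 16, 28]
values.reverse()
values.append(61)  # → [28, 16, 16, 3, 2, 61]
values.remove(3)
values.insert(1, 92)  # [28, 92, 16, 16, 2, 61]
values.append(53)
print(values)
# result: [28, 92, 16, 16, 2, 61, 53]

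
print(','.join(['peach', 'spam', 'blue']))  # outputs peach,spam,blue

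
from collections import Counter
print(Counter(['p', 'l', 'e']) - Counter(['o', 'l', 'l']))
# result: Counter({'p': 1, 'e': 1})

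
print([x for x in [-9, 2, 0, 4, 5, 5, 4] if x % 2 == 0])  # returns [2, 0, 4, 4]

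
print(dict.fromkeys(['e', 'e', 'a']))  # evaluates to {'e': None, 'a': None}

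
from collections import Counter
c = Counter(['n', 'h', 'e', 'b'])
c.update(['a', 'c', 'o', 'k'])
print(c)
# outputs Counter({'n': 1, 'h': 1, 'e': 1, 'b': 1, 'a': 1, 'c': 1, 'o': 1, 'k': 1})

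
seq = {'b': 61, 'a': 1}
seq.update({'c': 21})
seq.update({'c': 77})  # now {'b': 61, 'a': 1, 'c': 77}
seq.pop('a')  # 1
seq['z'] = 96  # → {'b': 61, 'c': 77, 'z': 96}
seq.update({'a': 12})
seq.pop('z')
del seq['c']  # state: {'b': 61, 'a': 12}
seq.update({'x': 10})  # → {'b': 61, 'a': 12, 'x': 10}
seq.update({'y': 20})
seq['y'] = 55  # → {'b': 61, 'a': 12, 'x': 10, 'y': 55}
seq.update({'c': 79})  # {'b': 61, 'a': 12, 'x': 10, 'y': 55, 'c': 79}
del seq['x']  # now {'b': 61, 'a': 12, 'y': 55, 'c': 79}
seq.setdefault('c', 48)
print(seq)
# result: {'b': 61, 'a': 12, 'y': 55, 'c': 79}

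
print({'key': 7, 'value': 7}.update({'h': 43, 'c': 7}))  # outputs None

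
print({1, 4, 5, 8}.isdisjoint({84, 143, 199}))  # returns True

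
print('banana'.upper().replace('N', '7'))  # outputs BA7A7A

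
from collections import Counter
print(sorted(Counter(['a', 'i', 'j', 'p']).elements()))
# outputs ['a', 'i', 'j', 'p']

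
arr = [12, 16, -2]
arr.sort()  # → [-2, 12, 16]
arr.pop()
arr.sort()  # [-2, 12]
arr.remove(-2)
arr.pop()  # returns 12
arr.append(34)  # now [34]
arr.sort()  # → [34]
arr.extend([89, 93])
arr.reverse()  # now [93, 89, 34]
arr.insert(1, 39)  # [93, 39, 89, 34]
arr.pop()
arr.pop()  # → 89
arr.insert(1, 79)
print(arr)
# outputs [93, 79, 39]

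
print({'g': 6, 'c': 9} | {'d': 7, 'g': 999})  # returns {'g': 999, 'c': 9, 'd': 7}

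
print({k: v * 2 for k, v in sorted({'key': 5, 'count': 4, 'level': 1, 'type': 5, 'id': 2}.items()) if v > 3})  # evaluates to {'count': 8, 'key': 10, 'type': 10}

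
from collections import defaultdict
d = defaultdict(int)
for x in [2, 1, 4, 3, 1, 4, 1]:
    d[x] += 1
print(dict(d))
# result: {2: 1, 1: 3, 4: 2, 3: 1}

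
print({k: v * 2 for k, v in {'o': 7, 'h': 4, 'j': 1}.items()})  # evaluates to {'o': 14, 'h': 8, 'j': 2}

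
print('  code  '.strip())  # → code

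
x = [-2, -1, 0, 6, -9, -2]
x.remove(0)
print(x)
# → [-2, -1, 6, -9, -2]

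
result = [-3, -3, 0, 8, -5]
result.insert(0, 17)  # [17, -3, -3, 0, 8, -5]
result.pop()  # -5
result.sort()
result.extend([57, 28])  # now [-3, -3, 0, 8, 17, 57, 28]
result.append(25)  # [-3, -3, 0, 8, 17, 57, 28, 25]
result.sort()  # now [-3, -3, 0, 8, 17, 25, 28, 57]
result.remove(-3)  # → [-3, 0, 8, 17, 25, 28, 57]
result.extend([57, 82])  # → [-3, 0, 8, 17, 25, 28, 57, 57, 82]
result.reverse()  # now [82, 57, 57, 28, 25, 17, 8, 0, -3]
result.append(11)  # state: [82, 57, 57, 28, 25, 17, 8, 0, -3, 11]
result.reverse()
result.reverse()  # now [82, 57, 57, 28, 25, 17, 8, 0, -3, 11]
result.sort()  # [-3, 0, 8, 11, 17, 25, 28, 57, 57, 82]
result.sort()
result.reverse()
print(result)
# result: [82, 57, 57, 28, 25, 17, 11, 8, 0, -3]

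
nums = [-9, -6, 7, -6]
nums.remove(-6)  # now [-9, 7, -6]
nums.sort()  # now [-9, -6, 7]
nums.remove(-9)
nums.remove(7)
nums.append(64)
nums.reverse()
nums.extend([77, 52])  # [64, -6, 77, 52]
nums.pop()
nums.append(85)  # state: [64, -6, 77, 85]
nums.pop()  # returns 85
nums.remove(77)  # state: [64, -6]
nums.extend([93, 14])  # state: [64, -6, 93, 14]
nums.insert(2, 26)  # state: [64, -6, 26, 93, 14]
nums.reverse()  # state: [14, 93, 26, -6, 64]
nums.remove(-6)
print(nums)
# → [14, 93, 26, 64]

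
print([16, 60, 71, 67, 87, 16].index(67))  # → 3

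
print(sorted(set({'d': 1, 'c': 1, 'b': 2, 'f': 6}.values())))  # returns [1, 2, 6]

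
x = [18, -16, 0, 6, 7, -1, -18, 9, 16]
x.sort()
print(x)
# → [-18, -16, -1, 0, 6, 7, 9, 16, 18]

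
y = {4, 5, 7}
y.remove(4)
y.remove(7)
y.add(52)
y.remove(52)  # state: {5}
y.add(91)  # {5, 91}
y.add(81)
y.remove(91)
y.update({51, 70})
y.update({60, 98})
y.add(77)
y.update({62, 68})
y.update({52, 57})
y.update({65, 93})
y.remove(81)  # {5, 51, 52, 57, 60, 62, 65, 68, 70, 77, 93, 98}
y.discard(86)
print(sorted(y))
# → [5, 51, 52, 57, 60, 62, 65, 68, 70, 77, 93, 98]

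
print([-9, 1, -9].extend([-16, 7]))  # None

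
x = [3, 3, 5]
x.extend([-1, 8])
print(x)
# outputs [3, 3, 5, -1, 8]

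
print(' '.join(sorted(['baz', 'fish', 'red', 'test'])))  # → baz fish red test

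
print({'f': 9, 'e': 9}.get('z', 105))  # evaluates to 105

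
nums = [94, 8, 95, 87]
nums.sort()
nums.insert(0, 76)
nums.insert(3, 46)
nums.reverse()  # [95, 94, 46, 87, 8, 76]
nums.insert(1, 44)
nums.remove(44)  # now [95, 94, 46, 87, 8, 76]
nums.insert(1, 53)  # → [95, 53, 94, 46, 87, 8, 76]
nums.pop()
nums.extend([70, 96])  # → [95, 53, 94, 46, 87, 8, 70, 96]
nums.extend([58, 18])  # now [95, 53, 94, 46, 87, 8, 70, 96, 58, 18]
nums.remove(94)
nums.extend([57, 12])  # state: [95, 53, 46, 87, 8, 70, 96, 58, 18, 57, 12]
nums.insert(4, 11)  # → [95, 53, 46, 87, 11, 8, 70, 96, 58, 18, 57, 12]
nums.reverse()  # [12, 57, 18, 58, 96, 70, 8, 11, 87, 46, 53, 95]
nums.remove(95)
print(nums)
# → [12, 57, 18, 58, 96, 70, 8, 11, 87, 46, 53]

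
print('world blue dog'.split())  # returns ['world', 'blue', 'dog']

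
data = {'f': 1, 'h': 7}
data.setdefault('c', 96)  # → 96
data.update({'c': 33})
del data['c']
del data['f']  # {'h': 7}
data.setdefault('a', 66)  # 66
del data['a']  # {'h': 7}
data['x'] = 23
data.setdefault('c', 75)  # 75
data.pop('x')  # 23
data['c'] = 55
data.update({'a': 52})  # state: {'h': 7, 'c': 55, 'a': 52}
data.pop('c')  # 55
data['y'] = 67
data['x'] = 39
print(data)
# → {'h': 7, 'a': 52, 'y': 67, 'x': 39}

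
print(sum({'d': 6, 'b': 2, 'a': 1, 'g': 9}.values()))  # 18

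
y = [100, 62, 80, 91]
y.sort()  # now [62, 80, 91, 100]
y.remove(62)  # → [80, 91, 100]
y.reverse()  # [100, 91, 80]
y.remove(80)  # [100, 91]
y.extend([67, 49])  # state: [100, 91, 67, 49]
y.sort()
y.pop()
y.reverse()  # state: [91, 67, 49]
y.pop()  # 49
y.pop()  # 67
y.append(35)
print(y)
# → [91, 35]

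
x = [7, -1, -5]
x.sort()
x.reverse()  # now [7, -1, -5]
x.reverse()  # [-5, -1, 7]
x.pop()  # 7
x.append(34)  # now [-5, -1, 34]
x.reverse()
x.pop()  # -5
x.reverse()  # [-1, 34]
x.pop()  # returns 34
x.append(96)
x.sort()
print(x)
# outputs [-1, 96]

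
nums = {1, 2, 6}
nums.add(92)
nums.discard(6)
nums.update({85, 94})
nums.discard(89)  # {1, 2, 85, 92, 94}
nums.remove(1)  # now {2, 85, 92, 94}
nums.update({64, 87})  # {2, 64, 85, 87, 92, 94}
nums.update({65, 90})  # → {2, 64, 65, 85, 87, 90, 92, 94}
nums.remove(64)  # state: {2, 65, 85, 87, 90, 92, 94}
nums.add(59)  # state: {2, 59, 65, 85, 87, 90, 92, 94}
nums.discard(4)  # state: {2, 59, 65, 85, 87, 90, 92, 94}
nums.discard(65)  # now {2, 59, 85, 87, 90, 92, 94}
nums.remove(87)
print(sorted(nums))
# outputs [2, 59, 85, 90, 92, 94]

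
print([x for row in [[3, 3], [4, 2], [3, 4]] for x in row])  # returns [3, 3, 4, 2, 3, 4]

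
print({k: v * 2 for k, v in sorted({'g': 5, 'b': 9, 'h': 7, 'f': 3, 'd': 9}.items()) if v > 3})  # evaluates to {'b': 18, 'd': 18, 'g': 10, 'h': 14}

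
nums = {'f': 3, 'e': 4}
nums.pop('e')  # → 4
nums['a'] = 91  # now {'f': 3, 'a': 91}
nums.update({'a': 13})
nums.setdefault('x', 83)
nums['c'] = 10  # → {'f': 3, 'a': 13, 'x': 83, 'c': 10}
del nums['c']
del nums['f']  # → {'a': 13, 'x': 83}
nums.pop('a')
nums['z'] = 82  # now {'x': 83, 'z': 82}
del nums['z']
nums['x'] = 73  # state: {'x': 73}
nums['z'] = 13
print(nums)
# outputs {'x': 73, 'z': 13}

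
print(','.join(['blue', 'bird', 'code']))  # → blue,bird,code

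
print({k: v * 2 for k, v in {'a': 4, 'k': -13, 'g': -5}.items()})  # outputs {'a': 8, 'k': -26, 'g': -10}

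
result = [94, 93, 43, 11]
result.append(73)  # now [94, 93, 43, 11, 73]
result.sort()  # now [11, 43, 73, 93, 94]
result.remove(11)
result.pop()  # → 94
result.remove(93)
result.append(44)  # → [43, 73, 44]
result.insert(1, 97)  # [43, 97, 73, 44]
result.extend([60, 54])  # [43, 97, 73, 44, 60, 54]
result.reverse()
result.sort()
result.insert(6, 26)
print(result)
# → [43, 44, 54, 60, 73, 97, 26]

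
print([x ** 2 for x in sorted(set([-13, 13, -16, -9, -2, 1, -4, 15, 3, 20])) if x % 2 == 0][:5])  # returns [256, 16, 4, 400]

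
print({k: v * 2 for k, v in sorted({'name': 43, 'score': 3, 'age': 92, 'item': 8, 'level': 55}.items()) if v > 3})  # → {'age': 184, 'item': 16, 'level': 110, 'name': 86}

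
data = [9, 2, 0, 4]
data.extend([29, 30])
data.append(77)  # [9, 2, 0, 4, 29, 30, 77]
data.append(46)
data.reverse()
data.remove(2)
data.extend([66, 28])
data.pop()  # 28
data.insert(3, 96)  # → [46, 77, 30, 96, 29, 4, 0, 9, 66]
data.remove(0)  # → [46, 77, 30, 96, 29, 4, 9, 66]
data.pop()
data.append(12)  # [46, 77, 30, 96, 29, 4, 9, 12]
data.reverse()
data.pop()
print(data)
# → [12, 9, 4, 29, 96, 30, 77]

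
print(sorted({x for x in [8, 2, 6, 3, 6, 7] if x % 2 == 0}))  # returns [2, 6, 8]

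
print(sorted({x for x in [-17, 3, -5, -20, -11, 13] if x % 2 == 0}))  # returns [-20]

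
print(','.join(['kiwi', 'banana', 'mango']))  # kiwi,banana,mango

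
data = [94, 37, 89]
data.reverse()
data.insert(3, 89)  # [89, 37, 94, 89]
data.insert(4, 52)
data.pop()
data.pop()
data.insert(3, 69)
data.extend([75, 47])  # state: [89, 37, 94, 69, 75, 47]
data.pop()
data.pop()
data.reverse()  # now [69, 94, 37, 89]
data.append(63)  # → [69, 94, 37, 89, 63]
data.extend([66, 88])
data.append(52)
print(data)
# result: [69, 94, 37, 89, 63, 66, 88, 52]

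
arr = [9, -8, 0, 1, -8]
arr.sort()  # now [-8, -8, 0, 1, 9]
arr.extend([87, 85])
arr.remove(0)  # [-8, -8, 1, 9, 87, 85]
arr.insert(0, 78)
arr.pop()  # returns 85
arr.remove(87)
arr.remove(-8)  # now [78, -8, 1, 9]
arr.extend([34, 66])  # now [78, -8, 1, 9, 34, 66]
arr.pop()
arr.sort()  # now [-8, 1, 9, 34, 78]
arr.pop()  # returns 78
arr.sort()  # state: [-8, 1, 9, 34]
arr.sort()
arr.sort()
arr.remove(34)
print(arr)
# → [-8, 1, 9]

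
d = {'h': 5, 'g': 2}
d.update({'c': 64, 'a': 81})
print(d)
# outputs {'h': 5, 'g': 2, 'c': 64, 'a': 81}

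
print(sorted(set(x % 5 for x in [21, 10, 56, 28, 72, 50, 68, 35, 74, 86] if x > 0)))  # [0, 1, 2, 3, 4]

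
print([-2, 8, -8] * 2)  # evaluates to [-2, 8, -8, -2, 8, -8]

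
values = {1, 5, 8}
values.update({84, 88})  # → {1, 5, 8, 84, 88}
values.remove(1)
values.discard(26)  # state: {5, 8, 84, 88}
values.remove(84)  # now {5, 8, 88}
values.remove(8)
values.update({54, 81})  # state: {5, 54, 81, 88}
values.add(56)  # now {5, 54, 56, 81, 88}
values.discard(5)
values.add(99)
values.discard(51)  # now {54, 56, 81, 88, 99}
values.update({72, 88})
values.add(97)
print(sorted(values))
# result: [54, 56, 72, 81, 88, 97, 99]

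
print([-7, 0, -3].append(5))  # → None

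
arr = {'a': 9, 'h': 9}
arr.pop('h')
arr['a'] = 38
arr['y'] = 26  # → {'a': 38, 'y': 26}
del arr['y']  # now {'a': 38}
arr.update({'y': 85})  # {'a': 38, 'y': 85}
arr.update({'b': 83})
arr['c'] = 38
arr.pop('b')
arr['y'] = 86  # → {'a': 38, 'y': 86, 'c': 38}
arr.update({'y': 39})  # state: {'a': 38, 'y': 39, 'c': 38}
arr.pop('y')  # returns 39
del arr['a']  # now {'c': 38}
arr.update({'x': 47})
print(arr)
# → {'c': 38, 'x': 47}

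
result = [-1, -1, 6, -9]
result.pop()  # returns -9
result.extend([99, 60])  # [-1, -1, 6, 99, 60]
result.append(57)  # [-1, -1, 6, 99, 60, 57]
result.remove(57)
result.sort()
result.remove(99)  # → [-1, -1, 6, 60]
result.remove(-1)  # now [-1, 6, 60]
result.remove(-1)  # [6, 60]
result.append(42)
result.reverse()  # [42, 60, 6]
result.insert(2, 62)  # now [42, 60, 62, 6]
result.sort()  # [6, 42, 60, 62]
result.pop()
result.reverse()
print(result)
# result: [60, 42, 6]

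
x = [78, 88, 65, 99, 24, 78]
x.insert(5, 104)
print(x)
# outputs [78, 88, 65, 99, 24, 104, 78]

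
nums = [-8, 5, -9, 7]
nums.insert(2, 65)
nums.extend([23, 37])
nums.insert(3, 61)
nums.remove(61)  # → [-8, 5, 65, -9, 7, 23, 37]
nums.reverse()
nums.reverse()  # [-8, 5, 65, -9, 7, 23, 37]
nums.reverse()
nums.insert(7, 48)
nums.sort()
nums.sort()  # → [-9, -8, 5, 7, 23, 37, 48, 65]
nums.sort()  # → [-9, -8, 5, 7, 23, 37, 48, 65]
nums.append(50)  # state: [-9, -8, 5, 7, 23, 37, 48, 65, 50]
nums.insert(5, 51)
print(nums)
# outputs [-9, -8, 5, 7, 23, 51, 37, 48, 65, 50]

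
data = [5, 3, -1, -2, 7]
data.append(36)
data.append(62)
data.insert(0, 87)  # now [87, 5, 3, -1, -2, 7, 36, 62]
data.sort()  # [-2, -1, 3, 5, 7, 36, 62, 87]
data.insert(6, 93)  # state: [-2, -1, 3, 5, 7, 36, 93, 62, 87]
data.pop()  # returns 87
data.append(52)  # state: [-2, -1, 3, 5, 7, 36, 93, 62, 52]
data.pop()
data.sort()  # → [-2, -1, 3, 5, 7, 36, 62, 93]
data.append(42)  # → [-2, -1, 3, 5, 7, 36, 62, 93, 42]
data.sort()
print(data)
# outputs [-2, -1, 3, 5, 7, 36, 42, 62, 93]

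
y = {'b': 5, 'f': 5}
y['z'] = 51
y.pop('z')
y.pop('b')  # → 5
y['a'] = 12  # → {'f': 5, 'a': 12}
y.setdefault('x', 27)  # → 27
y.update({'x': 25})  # {'f': 5, 'a': 12, 'x': 25}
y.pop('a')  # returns 12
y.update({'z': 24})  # {'f': 5, 'x': 25, 'z': 24}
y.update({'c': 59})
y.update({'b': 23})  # {'f': 5, 'x': 25, 'z': 24, 'c': 59, 'b': 23}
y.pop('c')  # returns 59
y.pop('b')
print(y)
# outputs {'f': 5, 'x': 25, 'z': 24}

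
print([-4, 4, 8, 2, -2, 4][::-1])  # [4, -2, 2, 8, 4, -4]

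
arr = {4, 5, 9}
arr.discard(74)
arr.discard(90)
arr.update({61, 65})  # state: {4, 5, 9, 61, 65}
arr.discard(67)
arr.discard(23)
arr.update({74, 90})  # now {4, 5, 9, 61, 65, 74, 90}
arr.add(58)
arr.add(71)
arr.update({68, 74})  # {4, 5, 9, 58, 61, 65, 68, 71, 74, 90}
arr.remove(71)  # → {4, 5, 9, 58, 61, 65, 68, 74, 90}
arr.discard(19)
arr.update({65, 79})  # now {4, 5, 9, 58, 61, 65, 68, 74, 79, 90}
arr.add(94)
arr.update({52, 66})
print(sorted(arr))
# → [4, 5, 9, 52, 58, 61, 65, 66, 68, 74, 79, 90, 94]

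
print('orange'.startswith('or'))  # True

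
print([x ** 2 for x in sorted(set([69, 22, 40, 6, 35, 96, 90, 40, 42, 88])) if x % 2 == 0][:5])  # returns [36, 484, 1600, 1764, 7744]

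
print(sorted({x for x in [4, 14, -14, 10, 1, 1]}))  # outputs [-14, 1, 4, 10, 14]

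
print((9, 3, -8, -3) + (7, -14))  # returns (9, 3, -8, -3, 7, -14)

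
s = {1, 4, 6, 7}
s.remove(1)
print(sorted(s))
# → [4, 6, 7]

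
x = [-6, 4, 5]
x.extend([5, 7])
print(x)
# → [-6, 4, 5, 5, 7]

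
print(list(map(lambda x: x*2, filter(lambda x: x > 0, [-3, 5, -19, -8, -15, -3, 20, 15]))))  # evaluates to [10, 40, 30]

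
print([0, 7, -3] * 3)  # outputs [0, 7, -3, 0, 7, -3, 0, 7, -3]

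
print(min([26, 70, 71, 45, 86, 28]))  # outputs 26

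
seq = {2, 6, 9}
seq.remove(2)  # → {6, 9}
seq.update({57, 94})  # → {6, 9, 57, 94}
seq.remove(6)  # {9, 57, 94}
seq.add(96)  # {9, 57, 94, 96}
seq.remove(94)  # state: {9, 57, 96}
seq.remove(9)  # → {57, 96}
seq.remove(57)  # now {96}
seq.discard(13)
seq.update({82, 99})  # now {82, 96, 99}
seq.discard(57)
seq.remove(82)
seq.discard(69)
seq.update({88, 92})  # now {88, 92, 96, 99}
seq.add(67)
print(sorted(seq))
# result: [67, 88, 92, 96, 99]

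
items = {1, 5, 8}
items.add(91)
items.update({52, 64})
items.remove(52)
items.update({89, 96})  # {1, 5, 8, 64, 89, 91, 96}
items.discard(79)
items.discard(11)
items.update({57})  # {1, 5, 8, 57, 64, 89, 91, 96}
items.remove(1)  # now {5, 8, 57, 64, 89, 91, 96}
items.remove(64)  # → {5, 8, 57, 89, 91, 96}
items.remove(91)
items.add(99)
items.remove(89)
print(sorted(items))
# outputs [5, 8, 57, 96, 99]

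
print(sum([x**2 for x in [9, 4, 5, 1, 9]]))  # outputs 204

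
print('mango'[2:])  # ngo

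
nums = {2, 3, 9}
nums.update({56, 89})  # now {2, 3, 9, 56, 89}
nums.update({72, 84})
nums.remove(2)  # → {3, 9, 56, 72, 84, 89}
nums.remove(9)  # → {3, 56, 72, 84, 89}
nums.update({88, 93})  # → {3, 56, 72, 84, 88, 89, 93}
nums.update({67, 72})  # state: {3, 56, 67, 72, 84, 88, 89, 93}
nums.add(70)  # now {3, 56, 67, 70, 72, 84, 88, 89, 93}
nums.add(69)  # {3, 56, 67, 69, 70, 72, 84, 88, 89, 93}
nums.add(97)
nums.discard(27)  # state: {3, 56, 67, 69, 70, 72, 84, 88, 89, 93, 97}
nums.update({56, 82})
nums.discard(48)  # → {3, 56, 67, 69, 70, 72, 82, 84, 88, 89, 93, 97}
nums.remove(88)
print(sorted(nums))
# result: [3, 56, 67, 69, 70, 72, 82, 84, 89, 93, 97]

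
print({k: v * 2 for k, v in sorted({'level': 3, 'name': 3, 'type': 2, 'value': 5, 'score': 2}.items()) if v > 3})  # {'value': 10}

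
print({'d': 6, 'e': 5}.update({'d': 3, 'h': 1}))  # None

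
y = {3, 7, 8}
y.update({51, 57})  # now {3, 7, 8, 51, 57}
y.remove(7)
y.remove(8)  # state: {3, 51, 57}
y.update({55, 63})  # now {3, 51, 55, 57, 63}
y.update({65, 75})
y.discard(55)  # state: {3, 51, 57, 63, 65, 75}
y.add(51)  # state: {3, 51, 57, 63, 65, 75}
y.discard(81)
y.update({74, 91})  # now {3, 51, 57, 63, 65, 74, 75, 91}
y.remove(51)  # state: {3, 57, 63, 65, 74, 75, 91}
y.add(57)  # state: {3, 57, 63, 65, 74, 75, 91}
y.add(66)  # {3, 57, 63, 65, 66, 74, 75, 91}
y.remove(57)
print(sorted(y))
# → [3, 63, 65, 66, 74, 75, 91]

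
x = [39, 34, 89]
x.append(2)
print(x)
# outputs [39, 34, 89, 2]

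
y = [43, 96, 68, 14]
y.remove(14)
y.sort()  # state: [43, 68, 96]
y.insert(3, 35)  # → [43, 68, 96, 35]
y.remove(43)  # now [68, 96, 35]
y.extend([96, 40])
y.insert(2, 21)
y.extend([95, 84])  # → [68, 96, 21, 35, 96, 40, 95, 84]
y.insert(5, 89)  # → [68, 96, 21, 35, 96, 89, 40, 95, 84]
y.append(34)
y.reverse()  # [34, 84, 95, 40, 89, 96, 35, 21, 96, 68]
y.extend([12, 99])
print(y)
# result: [34, 84, 95, 40, 89, 96, 35, 21, 96, 68, 12, 99]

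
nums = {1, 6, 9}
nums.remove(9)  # {1, 6}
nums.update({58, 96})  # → {1, 6, 58, 96}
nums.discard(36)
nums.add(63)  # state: {1, 6, 58, 63, 96}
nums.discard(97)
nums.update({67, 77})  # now {1, 6, 58, 63, 67, 77, 96}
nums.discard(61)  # {1, 6, 58, 63, 67, 77, 96}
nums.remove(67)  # {1, 6, 58, 63, 77, 96}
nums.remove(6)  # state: {1, 58, 63, 77, 96}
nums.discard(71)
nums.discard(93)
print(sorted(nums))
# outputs [1, 58, 63, 77, 96]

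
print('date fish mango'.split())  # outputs ['date', 'fish', 'mango']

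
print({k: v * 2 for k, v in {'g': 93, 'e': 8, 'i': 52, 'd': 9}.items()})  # {'g': 186, 'e': 16, 'i': 104, 'd': 18}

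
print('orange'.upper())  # ORANGE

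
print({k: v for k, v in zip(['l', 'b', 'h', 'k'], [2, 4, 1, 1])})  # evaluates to {'l': 2, 'b': 4, 'h': 1, 'k': 1}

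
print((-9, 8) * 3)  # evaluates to (-9, 8, -9, 8, -9, 8)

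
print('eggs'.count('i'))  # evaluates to 0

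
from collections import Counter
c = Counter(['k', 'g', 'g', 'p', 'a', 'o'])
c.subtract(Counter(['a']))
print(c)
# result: Counter({'g': 2, 'k': 1, 'p': 1, 'o': 1, 'a': 0})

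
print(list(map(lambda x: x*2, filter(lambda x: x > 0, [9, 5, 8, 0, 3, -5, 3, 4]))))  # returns [18, 10, 16, 6, 6, 8]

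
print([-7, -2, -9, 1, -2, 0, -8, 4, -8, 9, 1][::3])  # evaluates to [-7, 1, -8, 9]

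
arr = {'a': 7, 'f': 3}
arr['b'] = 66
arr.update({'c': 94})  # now {'a': 7, 'f': 3, 'b': 66, 'c': 94}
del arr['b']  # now {'a': 7, 'f': 3, 'c': 94}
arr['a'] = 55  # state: {'a': 55, 'f': 3, 'c': 94}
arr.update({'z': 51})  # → {'a': 55, 'f': 3, 'c': 94, 'z': 51}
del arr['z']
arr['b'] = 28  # {'a': 55, 'f': 3, 'c': 94, 'b': 28}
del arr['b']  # {'a': 55, 'f': 3, 'c': 94}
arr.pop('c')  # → 94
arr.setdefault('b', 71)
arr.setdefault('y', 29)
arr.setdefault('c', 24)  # 24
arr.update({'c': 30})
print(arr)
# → {'a': 55, 'f': 3, 'b': 71, 'y': 29, 'c': 30}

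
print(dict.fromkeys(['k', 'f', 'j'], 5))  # {'k': 5, 'f': 5, 'j': 5}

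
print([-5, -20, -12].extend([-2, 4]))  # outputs None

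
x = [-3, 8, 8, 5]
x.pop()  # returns 5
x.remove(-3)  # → [8, 8]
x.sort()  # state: [8, 8]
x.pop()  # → 8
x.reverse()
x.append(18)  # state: [8, 18]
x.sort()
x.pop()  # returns 18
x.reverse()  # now [8]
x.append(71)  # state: [8, 71]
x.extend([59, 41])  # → [8, 71, 59, 41]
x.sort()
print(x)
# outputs [8, 41, 59, 71]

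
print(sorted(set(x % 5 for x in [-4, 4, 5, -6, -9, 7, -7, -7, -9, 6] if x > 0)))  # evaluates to [0, 1, 2, 4]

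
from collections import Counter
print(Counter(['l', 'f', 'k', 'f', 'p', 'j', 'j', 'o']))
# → Counter({'f': 2, 'j': 2, 'l': 1, 'k': 1, 'p': 1, 'o': 1})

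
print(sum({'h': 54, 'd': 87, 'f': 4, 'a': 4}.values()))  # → 149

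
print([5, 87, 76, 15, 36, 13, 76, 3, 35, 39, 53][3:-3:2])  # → [15, 13, 3]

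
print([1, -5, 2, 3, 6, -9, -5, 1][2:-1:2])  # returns [2, 6, -5]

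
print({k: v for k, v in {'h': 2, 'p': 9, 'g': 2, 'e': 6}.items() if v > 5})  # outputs {'p': 9, 'e': 6}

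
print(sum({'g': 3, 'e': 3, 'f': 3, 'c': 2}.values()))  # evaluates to 11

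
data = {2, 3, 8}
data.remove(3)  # {2, 8}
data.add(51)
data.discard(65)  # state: {2, 8, 51}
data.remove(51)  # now {2, 8}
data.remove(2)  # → {8}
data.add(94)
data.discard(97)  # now {8, 94}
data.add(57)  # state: {8, 57, 94}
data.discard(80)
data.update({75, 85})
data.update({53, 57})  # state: {8, 53, 57, 75, 85, 94}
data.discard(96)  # {8, 53, 57, 75, 85, 94}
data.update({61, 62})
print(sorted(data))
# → [8, 53, 57, 61, 62, 75, 85, 94]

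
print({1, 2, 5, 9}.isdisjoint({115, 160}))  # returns True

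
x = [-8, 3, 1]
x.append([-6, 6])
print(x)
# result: [-8, 3, 1, [-6, 6]]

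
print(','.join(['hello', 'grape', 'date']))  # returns hello,grape,date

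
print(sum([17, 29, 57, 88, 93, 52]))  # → 336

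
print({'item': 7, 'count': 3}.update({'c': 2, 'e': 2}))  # None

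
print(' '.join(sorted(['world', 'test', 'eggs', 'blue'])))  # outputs blue eggs test world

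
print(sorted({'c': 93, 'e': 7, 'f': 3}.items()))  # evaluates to [('c', 93), ('e', 7), ('f', 3)]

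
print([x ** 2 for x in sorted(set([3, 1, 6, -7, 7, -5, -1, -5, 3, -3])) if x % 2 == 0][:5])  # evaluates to [36]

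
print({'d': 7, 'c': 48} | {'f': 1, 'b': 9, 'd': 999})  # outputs {'d': 999, 'c': 48, 'f': 1, 'b': 9}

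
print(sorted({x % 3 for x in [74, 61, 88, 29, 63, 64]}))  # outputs [0, 1, 2]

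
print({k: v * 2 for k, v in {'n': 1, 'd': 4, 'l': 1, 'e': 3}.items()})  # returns {'n': 2, 'd': 8, 'l': 2, 'e': 6}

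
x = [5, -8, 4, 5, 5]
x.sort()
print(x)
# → [-8, 4, 5, 5, 5]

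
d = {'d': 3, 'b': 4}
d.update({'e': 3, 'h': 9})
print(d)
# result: {'d': 3, 'b': 4, 'e': 3, 'h': 9}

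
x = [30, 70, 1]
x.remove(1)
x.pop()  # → 70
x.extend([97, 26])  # [30, 97, 26]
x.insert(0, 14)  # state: [14, 30, 97, 26]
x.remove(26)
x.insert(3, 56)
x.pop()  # 56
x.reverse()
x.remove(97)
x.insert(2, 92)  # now [30, 14, 92]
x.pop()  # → 92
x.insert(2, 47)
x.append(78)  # [30, 14, 47, 78]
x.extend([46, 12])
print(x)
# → [30, 14, 47, 78, 46, 12]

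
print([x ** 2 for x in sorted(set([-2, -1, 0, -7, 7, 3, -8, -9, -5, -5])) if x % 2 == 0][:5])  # [64, 4, 0]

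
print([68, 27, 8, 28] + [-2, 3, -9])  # [68, 27, 8, 28, -2, 3, -9]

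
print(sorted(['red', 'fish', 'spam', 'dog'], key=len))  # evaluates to ['red', 'dog', 'fish', 'spam']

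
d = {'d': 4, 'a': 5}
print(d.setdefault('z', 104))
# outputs 104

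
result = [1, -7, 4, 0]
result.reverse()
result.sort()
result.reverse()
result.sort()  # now [-7, 0, 1, 4]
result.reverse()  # [4, 1, 0, -7]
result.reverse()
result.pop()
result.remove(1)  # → [-7, 0]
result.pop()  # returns 0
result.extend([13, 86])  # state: [-7, 13, 86]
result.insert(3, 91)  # [-7, 13, 86, 91]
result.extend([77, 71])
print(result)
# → [-7, 13, 86, 91, 77, 71]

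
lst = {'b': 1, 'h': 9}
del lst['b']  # {'h': 9}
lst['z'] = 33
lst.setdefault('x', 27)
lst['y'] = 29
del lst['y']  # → {'h': 9, 'z': 33, 'x': 27}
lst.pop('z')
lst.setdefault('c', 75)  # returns 75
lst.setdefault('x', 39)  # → 27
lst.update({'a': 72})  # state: {'h': 9, 'x': 27, 'c': 75, 'a': 72}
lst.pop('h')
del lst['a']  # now {'x': 27, 'c': 75}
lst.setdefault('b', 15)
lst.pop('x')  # 27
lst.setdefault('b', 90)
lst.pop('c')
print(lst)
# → {'b': 15}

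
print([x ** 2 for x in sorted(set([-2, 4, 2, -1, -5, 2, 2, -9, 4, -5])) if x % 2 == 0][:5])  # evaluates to [4, 4, 16]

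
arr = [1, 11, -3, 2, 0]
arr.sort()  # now [-3, 0, 1, 2, 11]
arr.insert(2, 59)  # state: [-3, 0, 59, 1, 2, 11]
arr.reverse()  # [11, 2, 1, 59, 0, -3]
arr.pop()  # -3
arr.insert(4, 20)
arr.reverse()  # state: [0, 20, 59, 1, 2, 11]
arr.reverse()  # [11, 2, 1, 59, 20, 0]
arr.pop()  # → 0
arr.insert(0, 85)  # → [85, 11, 2, 1, 59, 20]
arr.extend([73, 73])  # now [85, 11, 2, 1, 59, 20, 73, 73]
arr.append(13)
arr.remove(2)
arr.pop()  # 13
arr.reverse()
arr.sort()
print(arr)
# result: [1, 11, 20, 59, 73, 73, 85]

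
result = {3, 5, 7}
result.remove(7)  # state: {3, 5}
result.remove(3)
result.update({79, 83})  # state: {5, 79, 83}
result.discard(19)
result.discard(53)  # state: {5, 79, 83}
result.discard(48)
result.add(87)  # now {5, 79, 83, 87}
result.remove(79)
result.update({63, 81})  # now {5, 63, 81, 83, 87}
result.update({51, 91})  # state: {5, 51, 63, 81, 83, 87, 91}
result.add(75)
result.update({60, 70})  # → {5, 51, 60, 63, 70, 75, 81, 83, 87, 91}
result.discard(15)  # {5, 51, 60, 63, 70, 75, 81, 83, 87, 91}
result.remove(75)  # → {5, 51, 60, 63, 70, 81, 83, 87, 91}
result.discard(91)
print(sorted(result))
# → [5, 51, 60, 63, 70, 81, 83, 87]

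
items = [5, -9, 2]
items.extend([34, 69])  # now [5, -9, 2, 34, 69]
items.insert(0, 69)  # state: [69, 5, -9, 2, 34, 69]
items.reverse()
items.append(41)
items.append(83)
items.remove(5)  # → [69, 34, 2, -9, 69, 41, 83]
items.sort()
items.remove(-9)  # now [2, 34, 41, 69, 69, 83]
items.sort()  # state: [2, 34, 41, 69, 69, 83]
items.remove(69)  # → [2, 34, 41, 69, 83]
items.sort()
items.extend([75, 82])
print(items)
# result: [2, 34, 41, 69, 83, 75, 82]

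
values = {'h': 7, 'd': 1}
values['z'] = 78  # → {'h': 7, 'd': 1, 'z': 78}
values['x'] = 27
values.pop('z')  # 78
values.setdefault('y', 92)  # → 92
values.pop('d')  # 1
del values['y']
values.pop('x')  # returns 27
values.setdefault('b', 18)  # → 18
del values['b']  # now {'h': 7}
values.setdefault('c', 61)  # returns 61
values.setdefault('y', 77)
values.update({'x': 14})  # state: {'h': 7, 'c': 61, 'y': 77, 'x': 14}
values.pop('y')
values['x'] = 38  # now {'h': 7, 'c': 61, 'x': 38}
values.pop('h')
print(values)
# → {'c': 61, 'x': 38}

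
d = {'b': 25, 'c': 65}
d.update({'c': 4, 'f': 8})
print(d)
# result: {'b': 25, 'c': 4, 'f': 8}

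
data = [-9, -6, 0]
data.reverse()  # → [0, -6, -9]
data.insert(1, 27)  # [0, 27, -6, -9]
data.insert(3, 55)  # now [0, 27, -6, 55, -9]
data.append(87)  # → [0, 27, -6, 55, -9, 87]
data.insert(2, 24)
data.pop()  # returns 87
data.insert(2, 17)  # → [0, 27, 17, 24, -6, 55, -9]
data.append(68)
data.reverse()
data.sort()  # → [-9, -6, 0, 17, 24, 27, 55, 68]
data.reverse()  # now [68, 55, 27, 24, 17, 0, -6, -9]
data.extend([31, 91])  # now [68, 55, 27, 24, 17, 0, -6, -9, 31, 91]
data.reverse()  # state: [91, 31, -9, -6, 0, 17, 24, 27, 55, 68]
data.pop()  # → 68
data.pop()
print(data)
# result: [91, 31, -9, -6, 0, 17, 24, 27]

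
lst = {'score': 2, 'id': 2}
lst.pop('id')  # 2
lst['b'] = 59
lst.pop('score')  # 2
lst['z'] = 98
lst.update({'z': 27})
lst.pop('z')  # 27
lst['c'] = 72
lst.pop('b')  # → 59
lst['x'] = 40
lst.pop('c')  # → 72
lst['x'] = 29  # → {'x': 29}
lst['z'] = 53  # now {'x': 29, 'z': 53}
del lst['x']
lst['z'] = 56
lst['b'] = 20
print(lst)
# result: {'z': 56, 'b': 20}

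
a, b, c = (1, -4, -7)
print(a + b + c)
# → -10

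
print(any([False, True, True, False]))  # True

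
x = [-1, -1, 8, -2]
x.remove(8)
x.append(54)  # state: [-1, -1, -2, 54]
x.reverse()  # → [54, -2, -1, -1]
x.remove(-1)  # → [54, -2, -1]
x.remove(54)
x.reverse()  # [-1, -2]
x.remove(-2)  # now [-1]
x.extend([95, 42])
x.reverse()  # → [42, 95, -1]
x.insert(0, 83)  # [83, 42, 95, -1]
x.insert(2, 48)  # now [83, 42, 48, 95, -1]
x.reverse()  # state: [-1, 95, 48, 42, 83]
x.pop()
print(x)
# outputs [-1, 95, 48, 42]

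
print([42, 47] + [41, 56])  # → [42, 47, 41, 56]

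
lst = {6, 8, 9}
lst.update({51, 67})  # {6, 8, 9, 51, 67}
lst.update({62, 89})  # {6, 8, 9, 51, 62, 67, 89}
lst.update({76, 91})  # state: {6, 8, 9, 51, 62, 67, 76, 89, 91}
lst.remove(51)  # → {6, 8, 9, 62, 67, 76, 89, 91}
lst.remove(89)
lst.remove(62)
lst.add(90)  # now {6, 8, 9, 67, 76, 90, 91}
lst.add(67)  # {6, 8, 9, 67, 76, 90, 91}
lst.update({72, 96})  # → {6, 8, 9, 67, 72, 76, 90, 91, 96}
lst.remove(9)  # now {6, 8, 67, 72, 76, 90, 91, 96}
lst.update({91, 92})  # {6, 8, 67, 72, 76, 90, 91, 92, 96}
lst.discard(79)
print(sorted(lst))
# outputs [6, 8, 67, 72, 76, 90, 91, 92, 96]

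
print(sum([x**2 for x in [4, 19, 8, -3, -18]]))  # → 774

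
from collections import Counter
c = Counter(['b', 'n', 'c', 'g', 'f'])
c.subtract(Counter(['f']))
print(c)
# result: Counter({'b': 1, 'n': 1, 'c': 1, 'g': 1, 'f': 0})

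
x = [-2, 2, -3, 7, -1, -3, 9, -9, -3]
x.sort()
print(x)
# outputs [-9, -3, -3, -3, -2, -1, 2, 7, 9]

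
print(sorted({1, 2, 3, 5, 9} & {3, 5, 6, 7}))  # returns [3, 5]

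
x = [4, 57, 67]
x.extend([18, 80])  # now [4, 57, 67, 18, 80]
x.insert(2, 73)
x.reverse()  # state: [80, 18, 67, 73, 57, 4]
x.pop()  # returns 4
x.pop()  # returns 57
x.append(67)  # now [80, 18, 67, 73, 67]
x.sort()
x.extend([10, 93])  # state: [18, 67, 67, 73, 80, 10, 93]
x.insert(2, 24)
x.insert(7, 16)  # [18, 67, 24, 67, 73, 80, 10, 16, 93]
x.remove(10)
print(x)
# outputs [18, 67, 24, 67, 73, 80, 16, 93]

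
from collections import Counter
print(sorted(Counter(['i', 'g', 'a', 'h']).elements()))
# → ['a', 'g', 'h', 'i']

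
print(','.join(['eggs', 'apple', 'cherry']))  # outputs eggs,apple,cherry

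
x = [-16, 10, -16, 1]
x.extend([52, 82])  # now [-16, 10, -16, 1, 52, 82]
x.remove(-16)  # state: [10, -16, 1, 52, 82]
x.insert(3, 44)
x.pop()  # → 82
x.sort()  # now [-16, 1, 10, 44, 52]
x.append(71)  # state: [-16, 1, 10, 44, 52, 71]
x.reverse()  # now [71, 52, 44, 10, 1, -16]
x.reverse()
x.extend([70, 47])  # [-16, 1, 10, 44, 52, 71, 70, 47]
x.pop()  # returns 47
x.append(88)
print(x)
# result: [-16, 1, 10, 44, 52, 71, 70, 88]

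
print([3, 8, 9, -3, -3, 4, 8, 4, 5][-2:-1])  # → [4]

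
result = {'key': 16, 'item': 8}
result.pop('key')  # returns 16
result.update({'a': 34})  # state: {'item': 8, 'a': 34}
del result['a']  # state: {'item': 8}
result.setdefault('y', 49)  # 49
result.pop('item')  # 8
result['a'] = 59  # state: {'y': 49, 'a': 59}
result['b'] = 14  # {'y': 49, 'a': 59, 'b': 14}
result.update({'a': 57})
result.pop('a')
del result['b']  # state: {'y': 49}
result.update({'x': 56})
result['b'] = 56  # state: {'y': 49, 'x': 56, 'b': 56}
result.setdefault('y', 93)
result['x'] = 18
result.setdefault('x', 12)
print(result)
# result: {'y': 49, 'x': 18, 'b': 56}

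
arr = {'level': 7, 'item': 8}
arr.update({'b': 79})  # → {'level': 7, 'item': 8, 'b': 79}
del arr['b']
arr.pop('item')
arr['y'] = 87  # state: {'level': 7, 'y': 87}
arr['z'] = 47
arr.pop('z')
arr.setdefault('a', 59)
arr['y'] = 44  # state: {'level': 7, 'y': 44, 'a': 59}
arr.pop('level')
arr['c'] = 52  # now {'y': 44, 'a': 59, 'c': 52}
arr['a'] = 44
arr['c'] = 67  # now {'y': 44, 'a': 44, 'c': 67}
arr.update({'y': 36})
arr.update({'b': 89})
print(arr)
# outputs {'y': 36, 'a': 44, 'c': 67, 'b': 89}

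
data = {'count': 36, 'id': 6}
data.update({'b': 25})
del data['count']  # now {'id': 6, 'b': 25}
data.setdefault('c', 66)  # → 66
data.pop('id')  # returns 6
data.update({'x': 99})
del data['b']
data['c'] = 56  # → {'c': 56, 'x': 99}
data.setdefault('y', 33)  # 33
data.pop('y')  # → 33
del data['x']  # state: {'c': 56}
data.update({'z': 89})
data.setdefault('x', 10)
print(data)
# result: {'c': 56, 'z': 89, 'x': 10}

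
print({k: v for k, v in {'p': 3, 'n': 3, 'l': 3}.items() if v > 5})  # {}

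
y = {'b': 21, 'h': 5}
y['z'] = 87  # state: {'b': 21, 'h': 5, 'z': 87}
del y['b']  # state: {'h': 5, 'z': 87}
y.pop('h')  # 5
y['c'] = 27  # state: {'z': 87, 'c': 27}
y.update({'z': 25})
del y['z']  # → {'c': 27}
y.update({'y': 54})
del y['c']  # {'y': 54}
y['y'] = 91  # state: {'y': 91}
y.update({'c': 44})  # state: {'y': 91, 'c': 44}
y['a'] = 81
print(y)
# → {'y': 91, 'c': 44, 'a': 81}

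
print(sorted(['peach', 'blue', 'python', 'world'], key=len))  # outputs ['blue', 'peach', 'world', 'python']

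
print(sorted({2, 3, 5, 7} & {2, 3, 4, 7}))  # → [2, 3, 7]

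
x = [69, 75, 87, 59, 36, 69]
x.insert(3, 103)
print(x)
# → [69, 75, 87, 103, 59, 36, 69]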